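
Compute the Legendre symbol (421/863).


p = 863 is prime, so compute (421/863) with the reciprocity algorithm (Jacobi-symbol steps: pull out 2s via (2/n), flip via reciprocity, reduce):
  reciprocity: (421/863) -> +(863/421)
  reduce: (21/421)
  reciprocity: (21/421) -> +(421/21)
  reduce: (1/21)
  (1/21) = 1
Product of signs = 1
(421/863) = 1

1


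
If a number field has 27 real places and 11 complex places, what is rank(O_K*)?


By Dirichlet's unit theorem:
rank = r1 + r2 - 1
= 27 + 11 - 1
= 37

37


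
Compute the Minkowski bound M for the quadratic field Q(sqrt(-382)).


d = -382, d mod 4 = 2, so disc(K) = 4d = -1528; |disc(K)| = 1528
Imaginary quadratic field, so n = 2, s = r2 = 1, r1 = 0
M = (n!/n^n) * (4/pi)^s * sqrt(|disc(K)|) = (2!/2^2) * (4/pi)^1 * sqrt(1528)
= 0.5 * 1.273240 * 39.089641
= 24.8852

24.8852


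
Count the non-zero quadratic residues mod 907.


For prime p, the number of non-zero quadratic residues is (p-1)/2.
= (907-1)/2
= 453

453


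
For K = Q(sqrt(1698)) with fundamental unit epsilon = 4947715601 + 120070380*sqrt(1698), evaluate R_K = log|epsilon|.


epsilon = 4947715601 + 120070380*sqrt(1698)
= 9.8954e+09
R = ln(9.8954e+09)
= 23.0153

23.0153


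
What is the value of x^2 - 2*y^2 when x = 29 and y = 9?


x^2 - d*y^2
= 29^2 - 2*9^2
= 841 - 162
= 679

679


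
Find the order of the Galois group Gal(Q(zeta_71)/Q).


|Gal(Q(zeta_71)/Q)| = phi(71)
= 70

70


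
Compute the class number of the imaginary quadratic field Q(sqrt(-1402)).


K = Q(sqrt(-1402)). d mod 4 = 2, so D = disc(K) = 4d = -5608
h(K) equals the number of primitive reduced positive-definite forms (a, b, c) = a*x^2 + b*x*y + c*y^2 with b^2 - 4ac = D,
where reduced means |b| <= a <= c, with b >= 0 whenever |b| = a or a = c, and primitive means gcd(a, b, c) = 1.
Reduced forces 3a^2 <= |D| = 5608, so 1 <= a <= 43; b must have the parity of D, and c = (b^2 - D)/(4a) must be an integer >= a.
Enumerate a = 1..43, b in [-a, a]:
  a=1: (1, 0, 1402)  [1]
  a=2: (2, 0, 701)  [1]
  a=3..16: none
  a=17: (17, -6, 83), (17, 6, 83)  [2]
  a=18: none
  a=19: (19, -4, 74), (19, 4, 74)  [2]
  a=20..22: none
  a=23: (23, -2, 61), (23, 2, 61)  [2]
  a=24..33: none
  a=34: (34, -28, 47), (34, 28, 47)  [2]
  a=35..36: none
  a=37: (37, -4, 38), (37, 4, 38)  [2]
  a=38..40: none
  a=41: (41, -38, 43), (41, 38, 43)  [2]
  a=42..43: none
Total reduced forms: 1 + 1 + 2 + 2 + 2 + 2 + 2 + 2 = 14
h = 14

14


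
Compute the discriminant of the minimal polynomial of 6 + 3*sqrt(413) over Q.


The element 6 + 3*sqrt(413) has minimal polynomial:
x^2 - 12*x - 3681
Discriminant = (-12)^2 - 4*(-3681)
= 144 + 14724
= 14868

14868


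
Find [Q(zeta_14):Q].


The degree equals Euler's totient phi(14).
14 = 2 * 7
phi(14) = 6

6


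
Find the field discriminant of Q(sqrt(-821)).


For K = Q(sqrt(d)) with d squarefree: disc(K) = d if d = 1 mod 4, and disc(K) = 4d if d = 2 or 3 mod 4.
Here d = -821, and d mod 4 = 3.
d = 3 mod 4, not 1 (O_K = Z[sqrt(d)]), so disc(K) = 4d = 4 * (-821) = -3284

-3284


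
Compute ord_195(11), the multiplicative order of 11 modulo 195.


We want ord_195(11), the smallest k >= 1 with 11^k = 1 mod 195.
n = 195 = 3 * 5 * 13, phi(195) = 96; the order divides phi(n).
Divisors of 96: 1, 2, 3, 4, 6, 8, 12, 16, 24, 32, 48, 96
Repeated squaring mod 195: 11^1 = 11, 11^2 = 121, 11^4 = 16, 11^8 = 61, 11^16 = 16, 11^32 = 61, 11^64 = 16
Test divisors in increasing order:
  k=1: 11^1 = 11 mod 195
  k=2: 11^2 = 121 mod 195
  k=3: 11^3 = 121 * 11 = 161 mod 195
  k=4: 11^4 = 16 mod 195
  k=6: 11^6 = 16 * 121 = 181 mod 195
  k=8: 11^8 = 61 mod 195
  k=12: 11^12 = 61 * 16 = 1 mod 195  <- first divisor giving 1
Order = 12

12


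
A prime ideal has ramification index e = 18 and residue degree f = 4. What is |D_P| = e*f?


|D_P| = e * f
= 18 * 4
= 72

72


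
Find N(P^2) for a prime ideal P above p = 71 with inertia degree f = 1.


N(P^a) = p^(a*f)
= 71^(2*1)
= 71^2
= 5041

5041


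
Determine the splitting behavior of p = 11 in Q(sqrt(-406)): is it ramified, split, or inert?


K = Q(sqrt(-406)). Since d mod 4 = 2, disc(K) = -1624.
Check p | disc: -1624 mod 11 = 4.
p does not divide disc. Compute Legendre symbol (d/p):
1^((11-1)/2) mod 11 = 1
(d/p) = 1, so p splits: (p) = P*P' with e=1, f=1, g=2.
Therefore p is split.

split


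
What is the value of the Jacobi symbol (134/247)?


Compute (134/247) via quadratic reciprocity:
  pull out 2: (2/247) = +1  (since 247 mod 8 = 7)
  reciprocity: (67/247) -> -(247/67)
  reduce: (46/67)
  pull out 2: (2/67) = -1  (since 67 mod 8 = 3)
  reciprocity: (23/67) -> -(67/23)
  reduce: (21/23)
  reciprocity: (21/23) -> +(23/21)
  reduce: (2/21)
  pull out 2: (2/21) = -1  (since 21 mod 8 = 5)
  (1/21) = 1
Product of signs = 1

1


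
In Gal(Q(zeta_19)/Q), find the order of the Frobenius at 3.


The Frobenius at p in Gal(Q(zeta_n)/Q) = (Z/nZ)* is the class of p, so its order is ord_19(3), the smallest k >= 1 with 3^k = 1 mod 19.
n = 19 = 19, phi(19) = 18; the order divides phi(n).
Divisors of 18: 1, 2, 3, 6, 9, 18
Repeated squaring mod 19: 3^1 = 3, 3^2 = 9, 3^4 = 5, 3^8 = 6, 3^16 = 17
Test divisors in increasing order:
  k=1: 3^1 = 3 mod 19
  k=2: 3^2 = 9 mod 19
  k=3: 3^3 = 9 * 3 = 8 mod 19
  k=6: 3^6 = 5 * 9 = 7 mod 19
  k=9: 3^9 = 6 * 3 = 18 mod 19
  k=18: 3^18 = 17 * 9 = 1 mod 19  <- first divisor giving 1
Order = 18

18


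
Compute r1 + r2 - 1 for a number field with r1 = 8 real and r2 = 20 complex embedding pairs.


By Dirichlet's unit theorem:
rank = r1 + r2 - 1
= 8 + 20 - 1
= 27

27


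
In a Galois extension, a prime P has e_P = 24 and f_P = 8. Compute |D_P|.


|D_P| = e * f
= 24 * 8
= 192

192


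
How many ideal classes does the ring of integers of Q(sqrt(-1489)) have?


K = Q(sqrt(-1489)). d mod 4 = 3, so D = disc(K) = 4d = -5956
h(K) equals the number of primitive reduced positive-definite forms (a, b, c) = a*x^2 + b*x*y + c*y^2 with b^2 - 4ac = D,
where reduced means |b| <= a <= c, with b >= 0 whenever |b| = a or a = c, and primitive means gcd(a, b, c) = 1.
Reduced forces 3a^2 <= |D| = 5956, so 1 <= a <= 44; b must have the parity of D, and c = (b^2 - D)/(4a) must be an integer >= a.
Enumerate a = 1..44, b in [-a, a]:
  a=1: (1, 0, 1489)  [1]
  a=2: (2, 2, 745)  [1]
  a=3..4: none
  a=5: (5, -2, 298), (5, 2, 298)  [2]
  a=6: none
  a=7: (7, -6, 214), (7, 6, 214)  [2]
  a=8..9: none
  a=10: (10, -2, 149), (10, 2, 149)  [2]
  a=11..13: none
  a=14: (14, -6, 107), (14, 6, 107)  [2]
  a=15..22: none
  a=23: (23, -22, 70), (23, 22, 70)  [2]
  a=24: none
  a=25: (25, -12, 61), (25, 12, 61)  [2]
  a=26..34: none
  a=35: (35, -22, 46), (35, -8, 43), (35, 8, 43), (35, 22, 46)  [4]
  a=36: none
  a=37: (37, -36, 49), (37, 36, 49)  [2]
  a=38..44: none
Total reduced forms: 1 + 1 + 2 + 2 + 2 + 2 + 2 + 2 + 4 + 2 = 20
h = 20

20


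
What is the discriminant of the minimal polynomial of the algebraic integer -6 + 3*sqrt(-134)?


The element -6 + 3*sqrt(-134) has minimal polynomial:
x^2 + 12*x + 1242
Discriminant = (12)^2 - 4*(1242)
= 144 - 4968
= -4824

-4824


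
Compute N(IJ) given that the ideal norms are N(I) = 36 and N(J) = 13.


N(IJ) = N(I) * N(J)
= 36 * 13
= 468

468


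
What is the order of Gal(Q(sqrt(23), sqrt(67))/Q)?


The 2 square roots of distinct primes are multiplicatively independent over Q,
so [K:Q] = 2^2 and Gal(K/Q) is isomorphic to (Z/2Z)^2.
|Gal| = 2^2 = 4

4


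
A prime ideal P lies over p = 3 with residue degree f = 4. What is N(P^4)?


N(P^a) = p^(a*f)
= 3^(4*4)
= 3^16
= 43046721

43046721


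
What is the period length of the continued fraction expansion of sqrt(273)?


Run the CF algorithm for sqrt(273).
a_0 = floor(sqrt(273)) = 16; set m_0=0, q_0=1.
Recurrence: m' = q*a - m,  q' = (d - m'^2)/q,  a' = floor((a_0 + m')/q').
  step 1: m=16, q=17, a=1
  step 2: m=1, q=16, a=1
  step 3: m=15, q=3, a=10
  step 4: m=15, q=16, a=1
  step 5: m=1, q=17, a=1
  step 6: m=16, q=1, a=32
a_6 = 2*a_0 = 32, so the period closes here.
sqrt(273) = [16; 1, 1, 10, 1, 1, 32]
Period length = 6

6


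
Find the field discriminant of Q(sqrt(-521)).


For K = Q(sqrt(d)) with d squarefree: disc(K) = d if d = 1 mod 4, and disc(K) = 4d if d = 2 or 3 mod 4.
Here d = -521, and d mod 4 = 3.
d = 3 mod 4, not 1 (O_K = Z[sqrt(d)]), so disc(K) = 4d = 4 * (-521) = -2084

-2084


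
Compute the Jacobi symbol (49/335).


Compute (49/335) via quadratic reciprocity:
  reciprocity: (49/335) -> +(335/49)
  reduce: (41/49)
  reciprocity: (41/49) -> +(49/41)
  reduce: (8/41)
  pull out 2: (2/41) = +1  (since 41 mod 8 = 1)
  pull out 2: (2/41) = +1  (since 41 mod 8 = 1)
  pull out 2: (2/41) = +1  (since 41 mod 8 = 1)
  (1/41) = 1
Product of signs = 1

1


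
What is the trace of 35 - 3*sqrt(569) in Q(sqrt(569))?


Tr(a + b*sqrt(d)) = (a + b*sqrt(d)) + (a - b*sqrt(d)) = 2a
= 2 * (35)
= 70

70


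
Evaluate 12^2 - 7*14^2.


x^2 - d*y^2
= 12^2 - 7*14^2
= 144 - 1372
= -1228

-1228


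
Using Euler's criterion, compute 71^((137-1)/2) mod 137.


p = 137 is prime and the exponent is (p-1)/2 = 68, so by Euler's criterion 71^68 = (71/137) = +1 or -1 mod 137.
Compute by square-and-multiply:
  68 = 64 + 4 (binary 1000100)
  Repeated squaring mod 137: 71^1 = 71, 71^2 = 109, 71^4 = 99, 71^8 = 74, 71^16 = 133, 71^32 = 16, 71^64 = 119
  71^68 = 71^64 * 71^4 = 119 * 99 mod 137
    119 * 99 = 11781 = 136 mod 137
  71^68 = 136 mod 137
Result 136 = p - 1 = -1 mod 137: 71 is a quadratic non-residue mod 137. As a residue in [0, p-1] the value is 136.
71^68 mod 137 = 136

136


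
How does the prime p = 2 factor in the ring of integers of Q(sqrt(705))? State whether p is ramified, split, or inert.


K = Q(sqrt(705)). Since d mod 4 = 1, disc(K) = 705.
Check p | disc: 705 mod 2 = 1.
p=2 does not divide disc (d is 1 mod 4). 2 splits iff d = 1 mod 8.
d mod 8 = 1, so (d/2) = 1.
(d/p) = 1, so p splits: (p) = P*P' with e=1, f=1, g=2.
Therefore p is split.

split


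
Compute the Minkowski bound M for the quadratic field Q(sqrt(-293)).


d = -293, d mod 4 = 3, so disc(K) = 4d = -1172; |disc(K)| = 1172
Imaginary quadratic field, so n = 2, s = r2 = 1, r1 = 0
M = (n!/n^n) * (4/pi)^s * sqrt(|disc(K)|) = (2!/2^2) * (4/pi)^1 * sqrt(1172)
= 0.5 * 1.273240 * 34.234486
= 21.7944

21.7944


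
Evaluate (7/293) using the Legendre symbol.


p = 293 is prime, so compute (7/293) with the reciprocity algorithm (Jacobi-symbol steps: pull out 2s via (2/n), flip via reciprocity, reduce):
  reciprocity: (7/293) -> +(293/7)
  reduce: (6/7)
  pull out 2: (2/7) = +1  (since 7 mod 8 = 7)
  reciprocity: (3/7) -> -(7/3)
  reduce: (1/3)
  (1/3) = 1
Product of signs = -1
(7/293) = -1

-1


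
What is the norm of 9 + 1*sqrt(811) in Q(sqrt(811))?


N(a + b*sqrt(d)) = a^2 - d*b^2
= (9)^2 - (811)*(1)^2
= 81 - 811
= -730

-730


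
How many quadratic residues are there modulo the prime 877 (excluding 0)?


For prime p, the number of non-zero quadratic residues is (p-1)/2.
= (877-1)/2
= 438

438


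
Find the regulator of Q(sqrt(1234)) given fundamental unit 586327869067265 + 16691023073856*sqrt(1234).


epsilon = 586327869067265 + 16691023073856*sqrt(1234)
= 1.1727e+15
R = ln(1.1727e+15)
= 34.6980

34.6980


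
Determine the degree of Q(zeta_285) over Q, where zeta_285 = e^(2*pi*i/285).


The degree equals Euler's totient phi(285).
285 = 3 * 5 * 19
phi(285) = 144

144


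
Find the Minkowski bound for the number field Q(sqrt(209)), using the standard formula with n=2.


d = 209, d mod 4 = 1, so disc(K) = d = 209; |disc(K)| = 209
Real quadratic field, so n = 2, s = r2 = 0, r1 = 2
M = (n!/n^n) * (4/pi)^s * sqrt(|disc(K)|) = (2!/2^2) * (4/pi)^0 * sqrt(209)
= 0.5 * 1.000000 * 14.456832
= 7.2284

7.2284


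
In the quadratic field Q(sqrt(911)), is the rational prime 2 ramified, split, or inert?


K = Q(sqrt(911)). Since d mod 4 = 3, disc(K) = 3644.
Check p | disc: 3644 mod 2 = 0.
p divides disc, so p ramifies: (p) = P^2 with e=2, f=1, g=1.
Therefore p is ramified.

ramified


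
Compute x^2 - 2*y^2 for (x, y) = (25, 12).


x^2 - d*y^2
= 25^2 - 2*12^2
= 625 - 288
= 337

337


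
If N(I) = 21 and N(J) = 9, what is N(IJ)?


N(IJ) = N(I) * N(J)
= 21 * 9
= 189

189


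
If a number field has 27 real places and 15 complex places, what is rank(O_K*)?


By Dirichlet's unit theorem:
rank = r1 + r2 - 1
= 27 + 15 - 1
= 41

41


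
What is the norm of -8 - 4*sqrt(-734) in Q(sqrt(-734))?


N(a + b*sqrt(d)) = a^2 - d*b^2
= (-8)^2 - (-734)*(-4)^2
= 64 + 11744
= 11808

11808


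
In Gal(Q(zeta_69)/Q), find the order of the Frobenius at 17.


The Frobenius at p in Gal(Q(zeta_n)/Q) = (Z/nZ)* is the class of p, so its order is ord_69(17), the smallest k >= 1 with 17^k = 1 mod 69.
n = 69 = 3 * 23, phi(69) = 44; the order divides phi(n).
Divisors of 44: 1, 2, 4, 11, 22, 44
Repeated squaring mod 69: 17^1 = 17, 17^2 = 13, 17^4 = 31, 17^8 = 64, 17^16 = 25, 17^32 = 4
Test divisors in increasing order:
  k=1: 17^1 = 17 mod 69
  k=2: 17^2 = 13 mod 69
  k=4: 17^4 = 31 mod 69
  k=11: 17^11 = 64 * 13 * 17 = 68 mod 69
  k=22: 17^22 = 25 * 31 * 13 = 1 mod 69  <- first divisor giving 1
Order = 22

22


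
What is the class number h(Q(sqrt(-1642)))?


K = Q(sqrt(-1642)). d mod 4 = 2, so D = disc(K) = 4d = -6568
h(K) equals the number of primitive reduced positive-definite forms (a, b, c) = a*x^2 + b*x*y + c*y^2 with b^2 - 4ac = D,
where reduced means |b| <= a <= c, with b >= 0 whenever |b| = a or a = c, and primitive means gcd(a, b, c) = 1.
Reduced forces 3a^2 <= |D| = 6568, so 1 <= a <= 46; b must have the parity of D, and c = (b^2 - D)/(4a) must be an integer >= a.
Enumerate a = 1..46, b in [-a, a]:
  a=1: (1, 0, 1642)  [1]
  a=2: (2, 0, 821)  [1]
  a=3..12: none
  a=13: (13, -6, 127), (13, 6, 127)  [2]
  a=14..18: none
  a=19: (19, -14, 89), (19, 14, 89)  [2]
  a=20..25: none
  a=26: (26, -20, 67), (26, 20, 67)  [2]
  a=27..30: none
  a=31: (31, -2, 53), (31, 2, 53)  [2]
  a=32..37: none
  a=38: (38, -24, 47), (38, 24, 47)  [2]
  a=39..40: none
  a=41: (41, -22, 43), (41, 22, 43)  [2]
  a=42..46: none
Total reduced forms: 1 + 1 + 2 + 2 + 2 + 2 + 2 + 2 = 14
h = 14

14


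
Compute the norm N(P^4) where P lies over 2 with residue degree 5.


N(P^a) = p^(a*f)
= 2^(4*5)
= 2^20
= 1048576

1048576


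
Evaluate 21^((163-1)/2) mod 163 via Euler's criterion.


p = 163 is prime and the exponent is (p-1)/2 = 81, so by Euler's criterion 21^81 = (21/163) = +1 or -1 mod 163.
Compute by square-and-multiply:
  81 = 64 + 16 + 1 (binary 1010001)
  Repeated squaring mod 163: 21^1 = 21, 21^2 = 115, 21^4 = 22, 21^8 = 158, 21^16 = 25, 21^32 = 136, 21^64 = 77
  21^81 = 21^64 * 21^16 * 21^1 = 77 * 25 * 21 mod 163
    77 * 25 = 1925 = 132 mod 163
    132 * 21 = 2772 = 1 mod 163
  21^81 = 1 mod 163
Result 1: 21 is a quadratic residue mod 163.
21^81 mod 163 = 1

1


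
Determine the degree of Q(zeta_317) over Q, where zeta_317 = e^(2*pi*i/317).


The degree equals Euler's totient phi(317).
317 = 317
phi(317) = 316

316


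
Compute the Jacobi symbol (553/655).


Compute (553/655) via quadratic reciprocity:
  reciprocity: (553/655) -> +(655/553)
  reduce: (102/553)
  pull out 2: (2/553) = +1  (since 553 mod 8 = 1)
  reciprocity: (51/553) -> +(553/51)
  reduce: (43/51)
  reciprocity: (43/51) -> -(51/43)
  reduce: (8/43)
  pull out 2: (2/43) = -1  (since 43 mod 8 = 3)
  pull out 2: (2/43) = -1  (since 43 mod 8 = 3)
  pull out 2: (2/43) = -1  (since 43 mod 8 = 3)
  (1/43) = 1
Product of signs = 1

1


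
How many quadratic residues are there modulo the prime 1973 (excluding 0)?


For prime p, the number of non-zero quadratic residues is (p-1)/2.
= (1973-1)/2
= 986

986


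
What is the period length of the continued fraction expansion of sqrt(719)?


Run the CF algorithm for sqrt(719).
a_0 = floor(sqrt(719)) = 26; set m_0=0, q_0=1.
Recurrence: m' = q*a - m,  q' = (d - m'^2)/q,  a' = floor((a_0 + m')/q').
  step 1: m=26, q=43, a=1
  step 2: m=17, q=10, a=4
  step 3: m=23, q=19, a=2
  step 4: m=15, q=26, a=1
  step 5: m=11, q=23, a=1
  step 6: m=12, q=25, a=1
  step 7: m=13, q=22, a=1
  step 8: m=9, q=29, a=1
  step 9: m=20, q=11, a=4
  step 10: m=24, q=13, a=3
  step 11: m=15, q=38, a=1
  step 12: m=23, q=5, a=9
  step 13: m=22, q=47, a=1
  step 14: m=25, q=2, a=25
  step 15: m=25, q=47, a=1
  step 16: m=22, q=5, a=9
  step 17: m=23, q=38, a=1
  step 18: m=15, q=13, a=3
  step 19: m=24, q=11, a=4
  step 20: m=20, q=29, a=1
  step 21: m=9, q=22, a=1
  step 22: m=13, q=25, a=1
  step 23: m=12, q=23, a=1
  step 24: m=11, q=26, a=1
  step 25: m=15, q=19, a=2
  step 26: m=23, q=10, a=4
  step 27: m=17, q=43, a=1
  step 28: m=26, q=1, a=52
a_28 = 2*a_0 = 52, so the period closes here.
sqrt(719) = [26; 1, 4, 2, 1, 1, 1, 1, 1, 4, 3, 1, 9, 1, 25, 1, 9, 1, 3, 4, 1, 1, 1, 1, 1, 2, 4, 1, 52]
Period length = 28

28


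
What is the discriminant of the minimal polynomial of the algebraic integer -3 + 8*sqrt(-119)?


The element -3 + 8*sqrt(-119) has minimal polynomial:
x^2 + 6*x + 7625
Discriminant = (6)^2 - 4*(7625)
= 36 - 30500
= -30464

-30464


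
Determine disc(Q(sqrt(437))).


For K = Q(sqrt(d)) with d squarefree: disc(K) = d if d = 1 mod 4, and disc(K) = 4d if d = 2 or 3 mod 4.
Here d = 437, and d mod 4 = 1.
d = 1 mod 4 (O_K = Z[(1+sqrt(d))/2]), so disc(K) = d = 437

437


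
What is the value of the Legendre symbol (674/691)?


p = 691 is prime, so compute (674/691) with the reciprocity algorithm (Jacobi-symbol steps: pull out 2s via (2/n), flip via reciprocity, reduce):
  pull out 2: (2/691) = -1  (since 691 mod 8 = 3)
  reciprocity: (337/691) -> +(691/337)
  reduce: (17/337)
  reciprocity: (17/337) -> +(337/17)
  reduce: (14/17)
  pull out 2: (2/17) = +1  (since 17 mod 8 = 1)
  reciprocity: (7/17) -> +(17/7)
  reduce: (3/7)
  reciprocity: (3/7) -> -(7/3)
  reduce: (1/3)
  (1/3) = 1
Product of signs = 1
(674/691) = 1

1


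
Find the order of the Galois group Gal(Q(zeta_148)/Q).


|Gal(Q(zeta_148)/Q)| = phi(148)
= 72

72


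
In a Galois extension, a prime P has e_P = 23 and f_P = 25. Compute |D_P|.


|D_P| = e * f
= 23 * 25
= 575

575


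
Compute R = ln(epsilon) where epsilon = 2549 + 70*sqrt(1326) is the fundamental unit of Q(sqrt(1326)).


epsilon = 2549 + 70*sqrt(1326)
= 5097.9998
R = ln(5097.9998)
= 8.5366

8.5366


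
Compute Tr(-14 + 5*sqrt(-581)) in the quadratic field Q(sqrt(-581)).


Tr(a + b*sqrt(d)) = (a + b*sqrt(d)) + (a - b*sqrt(d)) = 2a
= 2 * (-14)
= -28

-28


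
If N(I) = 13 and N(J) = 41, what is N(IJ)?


N(IJ) = N(I) * N(J)
= 13 * 41
= 533

533


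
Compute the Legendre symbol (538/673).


p = 673 is prime, so compute (538/673) with the reciprocity algorithm (Jacobi-symbol steps: pull out 2s via (2/n), flip via reciprocity, reduce):
  pull out 2: (2/673) = +1  (since 673 mod 8 = 1)
  reciprocity: (269/673) -> +(673/269)
  reduce: (135/269)
  reciprocity: (135/269) -> +(269/135)
  reduce: (134/135)
  pull out 2: (2/135) = +1  (since 135 mod 8 = 7)
  reciprocity: (67/135) -> -(135/67)
  reduce: (1/67)
  (1/67) = 1
Product of signs = -1
(538/673) = -1

-1


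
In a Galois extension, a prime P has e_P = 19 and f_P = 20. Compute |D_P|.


|D_P| = e * f
= 19 * 20
= 380

380


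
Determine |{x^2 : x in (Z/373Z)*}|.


For prime p, the number of non-zero quadratic residues is (p-1)/2.
= (373-1)/2
= 186

186


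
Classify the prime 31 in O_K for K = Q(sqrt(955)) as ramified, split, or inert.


K = Q(sqrt(955)). Since d mod 4 = 3, disc(K) = 3820.
Check p | disc: 3820 mod 31 = 7.
p does not divide disc. Compute Legendre symbol (d/p):
25^((31-1)/2) mod 31 = 1
(d/p) = 1, so p splits: (p) = P*P' with e=1, f=1, g=2.
Therefore p is split.

split


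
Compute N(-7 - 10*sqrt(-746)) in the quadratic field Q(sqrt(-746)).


N(a + b*sqrt(d)) = a^2 - d*b^2
= (-7)^2 - (-746)*(-10)^2
= 49 + 74600
= 74649

74649


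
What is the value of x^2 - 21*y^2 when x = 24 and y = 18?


x^2 - d*y^2
= 24^2 - 21*18^2
= 576 - 6804
= -6228

-6228


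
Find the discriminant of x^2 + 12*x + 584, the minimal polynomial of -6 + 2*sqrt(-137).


The element -6 + 2*sqrt(-137) has minimal polynomial:
x^2 + 12*x + 584
Discriminant = (12)^2 - 4*(584)
= 144 - 2336
= -2192

-2192


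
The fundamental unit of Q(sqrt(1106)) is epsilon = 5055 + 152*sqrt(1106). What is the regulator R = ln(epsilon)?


epsilon = 5055 + 152*sqrt(1106)
= 10109.9999
R = ln(10109.9999)
= 9.2213

9.2213


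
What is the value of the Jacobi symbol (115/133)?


Compute (115/133) via quadratic reciprocity:
  reciprocity: (115/133) -> +(133/115)
  reduce: (18/115)
  pull out 2: (2/115) = -1  (since 115 mod 8 = 3)
  reciprocity: (9/115) -> +(115/9)
  reduce: (7/9)
  reciprocity: (7/9) -> +(9/7)
  reduce: (2/7)
  pull out 2: (2/7) = +1  (since 7 mod 8 = 7)
  (1/7) = 1
Product of signs = -1

-1


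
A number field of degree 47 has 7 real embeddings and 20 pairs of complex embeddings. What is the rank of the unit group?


By Dirichlet's unit theorem:
rank = r1 + r2 - 1
= 7 + 20 - 1
= 26

26


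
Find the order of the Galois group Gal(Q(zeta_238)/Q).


|Gal(Q(zeta_238)/Q)| = phi(238)
= 96

96


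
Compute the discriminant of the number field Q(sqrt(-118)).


For K = Q(sqrt(d)) with d squarefree: disc(K) = d if d = 1 mod 4, and disc(K) = 4d if d = 2 or 3 mod 4.
Here d = -118, and d mod 4 = 2.
d = 2 mod 4, not 1 (O_K = Z[sqrt(d)]), so disc(K) = 4d = 4 * (-118) = -472

-472


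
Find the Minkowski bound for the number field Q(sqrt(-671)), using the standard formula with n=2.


d = -671, d mod 4 = 1, so disc(K) = d = -671; |disc(K)| = 671
Imaginary quadratic field, so n = 2, s = r2 = 1, r1 = 0
M = (n!/n^n) * (4/pi)^s * sqrt(|disc(K)|) = (2!/2^2) * (4/pi)^1 * sqrt(671)
= 0.5 * 1.273240 * 25.903668
= 16.4908

16.4908


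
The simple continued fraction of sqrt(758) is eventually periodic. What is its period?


Run the CF algorithm for sqrt(758).
a_0 = floor(sqrt(758)) = 27; set m_0=0, q_0=1.
Recurrence: m' = q*a - m,  q' = (d - m'^2)/q,  a' = floor((a_0 + m')/q').
  step 1: m=27, q=29, a=1
  step 2: m=2, q=26, a=1
  step 3: m=24, q=7, a=7
  step 4: m=25, q=19, a=2
  step 5: m=13, q=31, a=1
  step 6: m=18, q=14, a=3
  step 7: m=24, q=13, a=3
  step 8: m=15, q=41, a=1
  step 9: m=26, q=2, a=26
  step 10: m=26, q=41, a=1
  step 11: m=15, q=13, a=3
  step 12: m=24, q=14, a=3
  step 13: m=18, q=31, a=1
  step 14: m=13, q=19, a=2
  step 15: m=25, q=7, a=7
  step 16: m=24, q=26, a=1
  step 17: m=2, q=29, a=1
  step 18: m=27, q=1, a=54
a_18 = 2*a_0 = 54, so the period closes here.
sqrt(758) = [27; 1, 1, 7, 2, 1, 3, 3, 1, 26, 1, 3, 3, 1, 2, 7, 1, 1, 54]
Period length = 18

18


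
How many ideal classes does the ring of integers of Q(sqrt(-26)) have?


K = Q(sqrt(-26)). d mod 4 = 2, so D = disc(K) = 4d = -104
h(K) equals the number of primitive reduced positive-definite forms (a, b, c) = a*x^2 + b*x*y + c*y^2 with b^2 - 4ac = D,
where reduced means |b| <= a <= c, with b >= 0 whenever |b| = a or a = c, and primitive means gcd(a, b, c) = 1.
Reduced forces 3a^2 <= |D| = 104, so 1 <= a <= 5; b must have the parity of D, and c = (b^2 - D)/(4a) must be an integer >= a.
Enumerate a = 1..5, b in [-a, a]:
  a=1: (1, 0, 26)  [1]
  a=2: (2, 0, 13)  [1]
  a=3: (3, -2, 9), (3, 2, 9)  [2]
  a=4: none
  a=5: (5, -4, 6), (5, 4, 6)  [2]
Total reduced forms: 1 + 1 + 2 + 2 = 6
h = 6

6


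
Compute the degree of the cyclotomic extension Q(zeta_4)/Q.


The degree equals Euler's totient phi(4).
4 = 2^2
phi(4) = 2

2


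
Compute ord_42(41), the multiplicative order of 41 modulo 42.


We want ord_42(41), the smallest k >= 1 with 41^k = 1 mod 42.
n = 42 = 2 * 3 * 7, phi(42) = 12; the order divides phi(n).
Divisors of 12: 1, 2, 3, 4, 6, 12
Repeated squaring mod 42: 41^1 = 41, 41^2 = 1, 41^4 = 1, 41^8 = 1
Test divisors in increasing order:
  k=1: 41^1 = 41 mod 42
  k=2: 41^2 = 1 mod 42  <- first divisor giving 1
Order = 2

2


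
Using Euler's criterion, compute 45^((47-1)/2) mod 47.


p = 47 is prime and the exponent is (p-1)/2 = 23, so by Euler's criterion 45^23 = (45/47) = +1 or -1 mod 47.
Compute by square-and-multiply:
  23 = 16 + 4 + 2 + 1 (binary 10111)
  Repeated squaring mod 47: 45^1 = 45, 45^2 = 4, 45^4 = 16, 45^8 = 21, 45^16 = 18
  45^23 = 45^16 * 45^4 * 45^2 * 45^1 = 18 * 16 * 4 * 45 mod 47
    18 * 16 = 288 = 6 mod 47
    6 * 4 = 24 = 24 mod 47
    24 * 45 = 1080 = 46 mod 47
  45^23 = 46 mod 47
Result 46 = p - 1 = -1 mod 47: 45 is a quadratic non-residue mod 47. As a residue in [0, p-1] the value is 46.
45^23 mod 47 = 46

46


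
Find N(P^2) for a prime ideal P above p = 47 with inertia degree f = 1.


N(P^a) = p^(a*f)
= 47^(2*1)
= 47^2
= 2209

2209


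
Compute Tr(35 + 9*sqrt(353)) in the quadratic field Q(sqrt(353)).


Tr(a + b*sqrt(d)) = (a + b*sqrt(d)) + (a - b*sqrt(d)) = 2a
= 2 * (35)
= 70

70


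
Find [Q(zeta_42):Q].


The degree equals Euler's totient phi(42).
42 = 2 * 3 * 7
phi(42) = 12

12


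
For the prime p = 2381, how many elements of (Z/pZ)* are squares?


For prime p, the number of non-zero quadratic residues is (p-1)/2.
= (2381-1)/2
= 1190

1190


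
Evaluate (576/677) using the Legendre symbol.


p = 677 is prime, so compute (576/677) with the reciprocity algorithm (Jacobi-symbol steps: pull out 2s via (2/n), flip via reciprocity, reduce):
  pull out 2: (2/677) = -1  (since 677 mod 8 = 5)
  pull out 2: (2/677) = -1  (since 677 mod 8 = 5)
  pull out 2: (2/677) = -1  (since 677 mod 8 = 5)
  pull out 2: (2/677) = -1  (since 677 mod 8 = 5)
  pull out 2: (2/677) = -1  (since 677 mod 8 = 5)
  pull out 2: (2/677) = -1  (since 677 mod 8 = 5)
  reciprocity: (9/677) -> +(677/9)
  reduce: (2/9)
  pull out 2: (2/9) = +1  (since 9 mod 8 = 1)
  (1/9) = 1
Product of signs = 1
(576/677) = 1

1


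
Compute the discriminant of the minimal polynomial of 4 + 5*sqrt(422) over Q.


The element 4 + 5*sqrt(422) has minimal polynomial:
x^2 - 8*x - 10534
Discriminant = (-8)^2 - 4*(-10534)
= 64 + 42136
= 42200

42200


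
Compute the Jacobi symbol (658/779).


Compute (658/779) via quadratic reciprocity:
  pull out 2: (2/779) = -1  (since 779 mod 8 = 3)
  reciprocity: (329/779) -> +(779/329)
  reduce: (121/329)
  reciprocity: (121/329) -> +(329/121)
  reduce: (87/121)
  reciprocity: (87/121) -> +(121/87)
  reduce: (34/87)
  pull out 2: (2/87) = +1  (since 87 mod 8 = 7)
  reciprocity: (17/87) -> +(87/17)
  reduce: (2/17)
  pull out 2: (2/17) = +1  (since 17 mod 8 = 1)
  (1/17) = 1
Product of signs = -1

-1


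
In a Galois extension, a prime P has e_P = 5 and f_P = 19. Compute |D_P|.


|D_P| = e * f
= 5 * 19
= 95

95


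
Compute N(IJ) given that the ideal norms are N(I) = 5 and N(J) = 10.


N(IJ) = N(I) * N(J)
= 5 * 10
= 50

50


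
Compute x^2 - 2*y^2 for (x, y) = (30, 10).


x^2 - d*y^2
= 30^2 - 2*10^2
= 900 - 200
= 700

700


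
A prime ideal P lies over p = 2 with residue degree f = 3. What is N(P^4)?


N(P^a) = p^(a*f)
= 2^(4*3)
= 2^12
= 4096

4096


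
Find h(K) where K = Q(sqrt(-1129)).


K = Q(sqrt(-1129)). d mod 4 = 3, so D = disc(K) = 4d = -4516
h(K) equals the number of primitive reduced positive-definite forms (a, b, c) = a*x^2 + b*x*y + c*y^2 with b^2 - 4ac = D,
where reduced means |b| <= a <= c, with b >= 0 whenever |b| = a or a = c, and primitive means gcd(a, b, c) = 1.
Reduced forces 3a^2 <= |D| = 4516, so 1 <= a <= 38; b must have the parity of D, and c = (b^2 - D)/(4a) must be an integer >= a.
Enumerate a = 1..38, b in [-a, a]:
  a=1: (1, 0, 1129)  [1]
  a=2: (2, 2, 565)  [1]
  a=3..4: none
  a=5: (5, -2, 226), (5, 2, 226)  [2]
  a=6..9: none
  a=10: (10, -2, 113), (10, 2, 113)  [2]
  a=11: (11, -4, 103), (11, 4, 103)  [2]
  a=12..18: none
  a=19: (19, -14, 62), (19, 14, 62)  [2]
  a=20..21: none
  a=22: (22, -18, 55), (22, 18, 55)  [2]
  a=23..24: none
  a=25: (25, -22, 50), (25, 22, 50)  [2]
  a=26..30: none
  a=31: (31, -14, 38), (31, 14, 38)  [2]
  a=32..38: none
Total reduced forms: 1 + 1 + 2 + 2 + 2 + 2 + 2 + 2 + 2 = 16
h = 16

16


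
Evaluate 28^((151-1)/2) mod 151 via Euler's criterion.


p = 151 is prime and the exponent is (p-1)/2 = 75, so by Euler's criterion 28^75 = (28/151) = +1 or -1 mod 151.
Compute by square-and-multiply:
  75 = 64 + 8 + 2 + 1 (binary 1001011)
  Repeated squaring mod 151: 28^1 = 28, 28^2 = 29, 28^4 = 86, 28^8 = 148, 28^16 = 9, 28^32 = 81, 28^64 = 68
  28^75 = 28^64 * 28^8 * 28^2 * 28^1 = 68 * 148 * 29 * 28 mod 151
    68 * 148 = 10064 = 98 mod 151
    98 * 29 = 2842 = 124 mod 151
    124 * 28 = 3472 = 150 mod 151
  28^75 = 150 mod 151
Result 150 = p - 1 = -1 mod 151: 28 is a quadratic non-residue mod 151. As a residue in [0, p-1] the value is 150.
28^75 mod 151 = 150

150


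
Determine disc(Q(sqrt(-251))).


For K = Q(sqrt(d)) with d squarefree: disc(K) = d if d = 1 mod 4, and disc(K) = 4d if d = 2 or 3 mod 4.
Here d = -251, and d mod 4 = 1.
d = 1 mod 4 (O_K = Z[(1+sqrt(d))/2]), so disc(K) = d = -251

-251


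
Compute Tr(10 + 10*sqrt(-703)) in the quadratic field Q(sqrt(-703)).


Tr(a + b*sqrt(d)) = (a + b*sqrt(d)) + (a - b*sqrt(d)) = 2a
= 2 * (10)
= 20

20


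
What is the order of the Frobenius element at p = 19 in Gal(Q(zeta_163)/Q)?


The Frobenius at p in Gal(Q(zeta_n)/Q) = (Z/nZ)* is the class of p, so its order is ord_163(19), the smallest k >= 1 with 19^k = 1 mod 163.
n = 163 = 163, phi(163) = 162; the order divides phi(n).
Divisors of 162: 1, 2, 3, 6, 9, 18, 27, 54, 81, 162
Repeated squaring mod 163: 19^1 = 19, 19^2 = 35, 19^4 = 84, 19^8 = 47, 19^16 = 90, 19^32 = 113, 19^64 = 55, 19^128 = 91
Test divisors in increasing order:
  k=1: 19^1 = 19 mod 163
  k=2: 19^2 = 35 mod 163
  k=3: 19^3 = 35 * 19 = 13 mod 163
  k=6: 19^6 = 84 * 35 = 6 mod 163
  k=9: 19^9 = 47 * 19 = 78 mod 163
  k=18: 19^18 = 90 * 35 = 53 mod 163
  k=27: 19^27 = 90 * 47 * 35 * 19 = 59 mod 163
  k=54: 19^54 = 113 * 90 * 84 * 35 = 58 mod 163
  k=81: 19^81 = 55 * 90 * 19 = 162 mod 163
  k=162: 19^162 = 91 * 113 * 35 = 1 mod 163  <- first divisor giving 1
Order = 162

162


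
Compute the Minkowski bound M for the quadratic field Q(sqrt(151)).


d = 151, d mod 4 = 3, so disc(K) = 4d = 604; |disc(K)| = 604
Real quadratic field, so n = 2, s = r2 = 0, r1 = 2
M = (n!/n^n) * (4/pi)^s * sqrt(|disc(K)|) = (2!/2^2) * (4/pi)^0 * sqrt(604)
= 0.5 * 1.000000 * 24.576411
= 12.2882

12.2882


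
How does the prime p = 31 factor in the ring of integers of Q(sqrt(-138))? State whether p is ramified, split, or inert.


K = Q(sqrt(-138)). Since d mod 4 = 2, disc(K) = -552.
Check p | disc: -552 mod 31 = 6.
p does not divide disc. Compute Legendre symbol (d/p):
17^((31-1)/2) mod 31 = -1
(d/p) = -1, so p is inert: (p) stays prime with e=1, f=2, g=1.
Therefore p is inert.

inert


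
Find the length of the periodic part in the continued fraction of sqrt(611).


Run the CF algorithm for sqrt(611).
a_0 = floor(sqrt(611)) = 24; set m_0=0, q_0=1.
Recurrence: m' = q*a - m,  q' = (d - m'^2)/q,  a' = floor((a_0 + m')/q').
  step 1: m=24, q=35, a=1
  step 2: m=11, q=14, a=2
  step 3: m=17, q=23, a=1
  step 4: m=6, q=25, a=1
  step 5: m=19, q=10, a=4
  step 6: m=21, q=17, a=2
  step 7: m=13, q=26, a=1
  step 8: m=13, q=17, a=2
  step 9: m=21, q=10, a=4
  step 10: m=19, q=25, a=1
  step 11: m=6, q=23, a=1
  step 12: m=17, q=14, a=2
  step 13: m=11, q=35, a=1
  step 14: m=24, q=1, a=48
a_14 = 2*a_0 = 48, so the period closes here.
sqrt(611) = [24; 1, 2, 1, 1, 4, 2, 1, 2, 4, 1, 1, 2, 1, 48]
Period length = 14

14


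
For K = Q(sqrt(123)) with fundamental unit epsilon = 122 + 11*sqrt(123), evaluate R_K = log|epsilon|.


epsilon = 122 + 11*sqrt(123)
= 243.9959
R = ln(243.9959)
= 5.4972

5.4972


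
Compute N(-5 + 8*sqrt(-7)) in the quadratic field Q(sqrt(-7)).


N(a + b*sqrt(d)) = a^2 - d*b^2
= (-5)^2 - (-7)*(8)^2
= 25 + 448
= 473

473


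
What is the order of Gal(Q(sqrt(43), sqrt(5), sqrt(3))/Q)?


The 3 square roots of distinct primes are multiplicatively independent over Q,
so [K:Q] = 2^3 and Gal(K/Q) is isomorphic to (Z/2Z)^3.
|Gal| = 2^3 = 8

8


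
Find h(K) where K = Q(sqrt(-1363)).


K = Q(sqrt(-1363)). d mod 4 = 1, so D = disc(K) = d = -1363
h(K) equals the number of primitive reduced positive-definite forms (a, b, c) = a*x^2 + b*x*y + c*y^2 with b^2 - 4ac = D,
where reduced means |b| <= a <= c, with b >= 0 whenever |b| = a or a = c, and primitive means gcd(a, b, c) = 1.
Reduced forces 3a^2 <= |D| = 1363, so 1 <= a <= 21; b must have the parity of D, and c = (b^2 - D)/(4a) must be an integer >= a.
Enumerate a = 1..21, b in [-a, a]:
  a=1: (1, 1, 341)  [1]
  a=2..6: none
  a=7: (7, -3, 49), (7, 3, 49)  [2]
  a=8..10: none
  a=11: (11, -1, 31), (11, 1, 31)  [2]
  a=12..18: none
  a=19: (19, 9, 19)  [1]
  a=20..21: none
Total reduced forms: 1 + 2 + 2 + 1 = 6
h = 6

6


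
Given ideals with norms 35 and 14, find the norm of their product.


N(IJ) = N(I) * N(J)
= 35 * 14
= 490

490


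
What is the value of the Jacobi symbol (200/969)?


Compute (200/969) via quadratic reciprocity:
  pull out 2: (2/969) = +1  (since 969 mod 8 = 1)
  pull out 2: (2/969) = +1  (since 969 mod 8 = 1)
  pull out 2: (2/969) = +1  (since 969 mod 8 = 1)
  reciprocity: (25/969) -> +(969/25)
  reduce: (19/25)
  reciprocity: (19/25) -> +(25/19)
  reduce: (6/19)
  pull out 2: (2/19) = -1  (since 19 mod 8 = 3)
  reciprocity: (3/19) -> -(19/3)
  reduce: (1/3)
  (1/3) = 1
Product of signs = 1

1


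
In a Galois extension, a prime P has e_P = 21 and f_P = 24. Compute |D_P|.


|D_P| = e * f
= 21 * 24
= 504

504


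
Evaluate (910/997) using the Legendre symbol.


p = 997 is prime, so compute (910/997) with the reciprocity algorithm (Jacobi-symbol steps: pull out 2s via (2/n), flip via reciprocity, reduce):
  pull out 2: (2/997) = -1  (since 997 mod 8 = 5)
  reciprocity: (455/997) -> +(997/455)
  reduce: (87/455)
  reciprocity: (87/455) -> -(455/87)
  reduce: (20/87)
  pull out 2: (2/87) = +1  (since 87 mod 8 = 7)
  pull out 2: (2/87) = +1  (since 87 mod 8 = 7)
  reciprocity: (5/87) -> +(87/5)
  reduce: (2/5)
  pull out 2: (2/5) = -1  (since 5 mod 8 = 5)
  (1/5) = 1
Product of signs = -1
(910/997) = -1

-1


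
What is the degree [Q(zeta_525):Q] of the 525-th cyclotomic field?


The degree equals Euler's totient phi(525).
525 = 3 * 5^2 * 7
phi(525) = 240

240


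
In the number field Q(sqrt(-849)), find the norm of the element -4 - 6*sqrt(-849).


N(a + b*sqrt(d)) = a^2 - d*b^2
= (-4)^2 - (-849)*(-6)^2
= 16 + 30564
= 30580

30580


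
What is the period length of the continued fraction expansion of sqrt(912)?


Run the CF algorithm for sqrt(912).
a_0 = floor(sqrt(912)) = 30; set m_0=0, q_0=1.
Recurrence: m' = q*a - m,  q' = (d - m'^2)/q,  a' = floor((a_0 + m')/q').
  step 1: m=30, q=12, a=5
  step 2: m=30, q=1, a=60
a_2 = 2*a_0 = 60, so the period closes here.
sqrt(912) = [30; 5, 60]
Period length = 2

2


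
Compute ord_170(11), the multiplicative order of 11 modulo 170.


We want ord_170(11), the smallest k >= 1 with 11^k = 1 mod 170.
n = 170 = 2 * 5 * 17, phi(170) = 64; the order divides phi(n).
Divisors of 64: 1, 2, 4, 8, 16, 32, 64
Repeated squaring mod 170: 11^1 = 11, 11^2 = 121, 11^4 = 21, 11^8 = 101, 11^16 = 1, 11^32 = 1, 11^64 = 1
Test divisors in increasing order:
  k=1: 11^1 = 11 mod 170
  k=2: 11^2 = 121 mod 170
  k=4: 11^4 = 21 mod 170
  k=8: 11^8 = 101 mod 170
  k=16: 11^16 = 1 mod 170  <- first divisor giving 1
Order = 16

16


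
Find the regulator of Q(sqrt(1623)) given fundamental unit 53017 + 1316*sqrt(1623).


epsilon = 53017 + 1316*sqrt(1623)
= 106034.0000
R = ln(106034.0000)
= 11.5715

11.5715


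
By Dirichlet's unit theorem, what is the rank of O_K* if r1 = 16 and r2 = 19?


By Dirichlet's unit theorem:
rank = r1 + r2 - 1
= 16 + 19 - 1
= 34

34


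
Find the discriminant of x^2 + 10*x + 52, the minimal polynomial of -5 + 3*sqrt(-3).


The element -5 + 3*sqrt(-3) has minimal polynomial:
x^2 + 10*x + 52
Discriminant = (10)^2 - 4*(52)
= 100 - 208
= -108

-108


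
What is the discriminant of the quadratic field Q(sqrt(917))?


For K = Q(sqrt(d)) with d squarefree: disc(K) = d if d = 1 mod 4, and disc(K) = 4d if d = 2 or 3 mod 4.
Here d = 917, and d mod 4 = 1.
d = 1 mod 4 (O_K = Z[(1+sqrt(d))/2]), so disc(K) = d = 917

917


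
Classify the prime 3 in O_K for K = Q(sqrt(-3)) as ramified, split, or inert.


K = Q(sqrt(-3)). Since d mod 4 = 1, disc(K) = -3.
Check p | disc: -3 mod 3 = 0.
p divides disc, so p ramifies: (p) = P^2 with e=2, f=1, g=1.
Therefore p is ramified.

ramified


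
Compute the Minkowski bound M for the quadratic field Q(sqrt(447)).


d = 447, d mod 4 = 3, so disc(K) = 4d = 1788; |disc(K)| = 1788
Real quadratic field, so n = 2, s = r2 = 0, r1 = 2
M = (n!/n^n) * (4/pi)^s * sqrt(|disc(K)|) = (2!/2^2) * (4/pi)^0 * sqrt(1788)
= 0.5 * 1.000000 * 42.284749
= 21.1424

21.1424


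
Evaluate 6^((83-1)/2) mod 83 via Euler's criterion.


p = 83 is prime and the exponent is (p-1)/2 = 41, so by Euler's criterion 6^41 = (6/83) = +1 or -1 mod 83.
Compute by square-and-multiply:
  41 = 32 + 8 + 1 (binary 101001)
  Repeated squaring mod 83: 6^1 = 6, 6^2 = 36, 6^4 = 51, 6^8 = 28, 6^16 = 37, 6^32 = 41
  6^41 = 6^32 * 6^8 * 6^1 = 41 * 28 * 6 mod 83
    41 * 28 = 1148 = 69 mod 83
    69 * 6 = 414 = 82 mod 83
  6^41 = 82 mod 83
Result 82 = p - 1 = -1 mod 83: 6 is a quadratic non-residue mod 83. As a residue in [0, p-1] the value is 82.
6^41 mod 83 = 82

82


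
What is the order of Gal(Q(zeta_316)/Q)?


|Gal(Q(zeta_316)/Q)| = phi(316)
= 156

156


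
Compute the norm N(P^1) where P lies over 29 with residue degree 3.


N(P^a) = p^(a*f)
= 29^(1*3)
= 29^3
= 24389

24389


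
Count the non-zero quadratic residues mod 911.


For prime p, the number of non-zero quadratic residues is (p-1)/2.
= (911-1)/2
= 455

455


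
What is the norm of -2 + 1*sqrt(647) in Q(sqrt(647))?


N(a + b*sqrt(d)) = a^2 - d*b^2
= (-2)^2 - (647)*(1)^2
= 4 - 647
= -643

-643


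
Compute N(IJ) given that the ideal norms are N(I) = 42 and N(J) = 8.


N(IJ) = N(I) * N(J)
= 42 * 8
= 336

336


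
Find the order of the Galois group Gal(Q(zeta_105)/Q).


|Gal(Q(zeta_105)/Q)| = phi(105)
= 48

48


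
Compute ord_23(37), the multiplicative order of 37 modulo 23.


We want ord_23(37), the smallest k >= 1 with 37^k = 1 mod 23.
n = 23 = 23, phi(23) = 22; the order divides phi(n).
Divisors of 22: 1, 2, 11, 22
Repeated squaring mod 23: 37^1 = 14, 37^2 = 12, 37^4 = 6, 37^8 = 13, 37^16 = 8
Test divisors in increasing order:
  k=1: 37^1 = 14 mod 23
  k=2: 37^2 = 12 mod 23
  k=11: 37^11 = 13 * 12 * 14 = 22 mod 23
  k=22: 37^22 = 8 * 6 * 12 = 1 mod 23  <- first divisor giving 1
Order = 22

22


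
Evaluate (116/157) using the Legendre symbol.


p = 157 is prime, so compute (116/157) with the reciprocity algorithm (Jacobi-symbol steps: pull out 2s via (2/n), flip via reciprocity, reduce):
  pull out 2: (2/157) = -1  (since 157 mod 8 = 5)
  pull out 2: (2/157) = -1  (since 157 mod 8 = 5)
  reciprocity: (29/157) -> +(157/29)
  reduce: (12/29)
  pull out 2: (2/29) = -1  (since 29 mod 8 = 5)
  pull out 2: (2/29) = -1  (since 29 mod 8 = 5)
  reciprocity: (3/29) -> +(29/3)
  reduce: (2/3)
  pull out 2: (2/3) = -1  (since 3 mod 8 = 3)
  (1/3) = 1
Product of signs = -1
(116/157) = -1

-1


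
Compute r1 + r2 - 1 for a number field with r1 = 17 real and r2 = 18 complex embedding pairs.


By Dirichlet's unit theorem:
rank = r1 + r2 - 1
= 17 + 18 - 1
= 34

34


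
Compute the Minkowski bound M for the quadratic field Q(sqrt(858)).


d = 858, d mod 4 = 2, so disc(K) = 4d = 3432; |disc(K)| = 3432
Real quadratic field, so n = 2, s = r2 = 0, r1 = 2
M = (n!/n^n) * (4/pi)^s * sqrt(|disc(K)|) = (2!/2^2) * (4/pi)^0 * sqrt(3432)
= 0.5 * 1.000000 * 58.583274
= 29.2916

29.2916


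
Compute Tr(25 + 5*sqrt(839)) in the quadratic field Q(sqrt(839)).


Tr(a + b*sqrt(d)) = (a + b*sqrt(d)) + (a - b*sqrt(d)) = 2a
= 2 * (25)
= 50

50


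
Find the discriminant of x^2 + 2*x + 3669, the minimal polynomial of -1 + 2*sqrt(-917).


The element -1 + 2*sqrt(-917) has minimal polynomial:
x^2 + 2*x + 3669
Discriminant = (2)^2 - 4*(3669)
= 4 - 14676
= -14672

-14672
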